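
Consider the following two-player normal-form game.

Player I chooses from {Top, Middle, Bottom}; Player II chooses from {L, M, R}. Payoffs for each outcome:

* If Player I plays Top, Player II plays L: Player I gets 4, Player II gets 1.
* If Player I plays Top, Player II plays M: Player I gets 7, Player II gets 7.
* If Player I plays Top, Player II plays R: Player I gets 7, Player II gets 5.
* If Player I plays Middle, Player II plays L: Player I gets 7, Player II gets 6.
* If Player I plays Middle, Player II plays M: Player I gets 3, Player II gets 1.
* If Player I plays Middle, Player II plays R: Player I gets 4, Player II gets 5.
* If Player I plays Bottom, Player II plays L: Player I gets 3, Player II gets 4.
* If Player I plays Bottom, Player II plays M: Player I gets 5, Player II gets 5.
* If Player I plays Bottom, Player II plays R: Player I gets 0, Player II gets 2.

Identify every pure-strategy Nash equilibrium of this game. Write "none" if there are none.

Mark each player's best response to every combination of opponents' strategies; a profile where every player is best-responding is a pure Nash equilibrium.
Player I against L: payoffs 4, 7, 3 → best response Middle.
Player I against M: payoffs 7, 3, 5 → best response Top.
Player I against R: payoffs 7, 4, 0 → best response Top.
Player II against Top: payoffs 1, 7, 5 → best response M.
Player II against Middle: payoffs 6, 1, 5 → best response L.
Player II against Bottom: payoffs 4, 5, 2 → best response M.
Mutual best responses: (Top, M); (Middle, L).

The pure Nash equilibria are (Top, M) and (Middle, L).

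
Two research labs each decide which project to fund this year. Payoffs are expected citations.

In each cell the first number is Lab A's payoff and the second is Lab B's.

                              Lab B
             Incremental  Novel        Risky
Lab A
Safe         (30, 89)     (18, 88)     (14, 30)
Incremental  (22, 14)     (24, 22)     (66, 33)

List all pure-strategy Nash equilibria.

The pure Nash equilibria are (Safe, Incremental) and (Incremental, Risky).

Check each profile: it is a Nash equilibrium iff no player can strictly gain by switching unilaterally.
(Safe, Incremental): Lab A gets 30, best alternative 22; Lab B gets 89, best alternative 88. No profitable deviation — NE.
(Safe, Novel): Lab A can switch to Incremental (18 → 24). Not NE.
(Safe, Risky): Lab A can switch to Incremental (14 → 66). Not NE.
(Incremental, Incremental): Lab A can switch to Safe (22 → 30). Not NE.
(Incremental, Novel): Lab B can switch to Risky (22 → 33). Not NE.
(Incremental, Risky): Lab A gets 66, best alternative 14; Lab B gets 33, best alternative 22. No profitable deviation — NE.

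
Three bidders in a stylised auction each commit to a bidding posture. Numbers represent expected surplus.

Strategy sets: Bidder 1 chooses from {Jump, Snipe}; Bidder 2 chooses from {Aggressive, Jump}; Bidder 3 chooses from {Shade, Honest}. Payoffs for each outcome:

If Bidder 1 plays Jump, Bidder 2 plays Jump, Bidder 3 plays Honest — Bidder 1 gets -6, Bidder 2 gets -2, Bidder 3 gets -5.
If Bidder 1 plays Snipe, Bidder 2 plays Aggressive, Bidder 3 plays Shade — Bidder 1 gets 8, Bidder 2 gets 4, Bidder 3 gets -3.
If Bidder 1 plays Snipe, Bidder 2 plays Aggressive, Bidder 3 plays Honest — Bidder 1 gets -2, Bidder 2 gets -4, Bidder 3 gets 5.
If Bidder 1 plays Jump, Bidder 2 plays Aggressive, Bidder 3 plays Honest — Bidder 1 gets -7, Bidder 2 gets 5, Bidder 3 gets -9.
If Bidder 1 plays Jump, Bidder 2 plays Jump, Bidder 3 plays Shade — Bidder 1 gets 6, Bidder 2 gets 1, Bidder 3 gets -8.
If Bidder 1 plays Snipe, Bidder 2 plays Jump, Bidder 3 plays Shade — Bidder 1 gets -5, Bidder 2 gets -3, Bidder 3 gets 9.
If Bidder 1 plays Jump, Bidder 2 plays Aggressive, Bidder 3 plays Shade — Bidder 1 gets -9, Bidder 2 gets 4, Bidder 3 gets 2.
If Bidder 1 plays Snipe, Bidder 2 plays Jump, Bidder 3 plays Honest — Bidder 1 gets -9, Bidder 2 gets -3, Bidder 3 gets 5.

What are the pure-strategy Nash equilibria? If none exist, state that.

For each player, find the best response to each opponent profile; mutual best responses are the pure NE.
Bidder 1 against (Aggressive, Shade): payoffs -9, 8 → best response Snipe.
Bidder 1 against (Aggressive, Honest): payoffs -7, -2 → best response Snipe.
Bidder 1 against (Jump, Shade): payoffs 6, -5 → best response Jump.
Bidder 1 against (Jump, Honest): payoffs -6, -9 → best response Jump.
Bidder 2 against (Jump, Shade): payoffs 4, 1 → best response Aggressive.
Bidder 2 against (Jump, Honest): payoffs 5, -2 → best response Aggressive.
Bidder 2 against (Snipe, Shade): payoffs 4, -3 → best response Aggressive.
Bidder 2 against (Snipe, Honest): payoffs -4, -3 → best response Jump.
Bidder 3 against (Jump, Aggressive): payoffs 2, -9 → best response Shade.
Bidder 3 against (Jump, Jump): payoffs -8, -5 → best response Honest.
Bidder 3 against (Snipe, Aggressive): payoffs -3, 5 → best response Honest.
Bidder 3 against (Snipe, Jump): payoffs 9, 5 → best response Shade.
No profile is a mutual best response for all players.

none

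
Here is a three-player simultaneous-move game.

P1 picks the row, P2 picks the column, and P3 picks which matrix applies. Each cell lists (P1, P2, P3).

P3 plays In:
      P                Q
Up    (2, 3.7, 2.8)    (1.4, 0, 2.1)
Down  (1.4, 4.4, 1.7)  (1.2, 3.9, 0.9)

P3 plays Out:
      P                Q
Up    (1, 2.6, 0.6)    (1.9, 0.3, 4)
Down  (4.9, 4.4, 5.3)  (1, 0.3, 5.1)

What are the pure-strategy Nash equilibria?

(Up, P, In): P1 gets 2, best alternative 1.4; P2 gets 3.7, best alternative 0; P3 gets 2.8, best alternative 0.6. No profitable deviation — NE.
(Up, P, Out): P1 can switch to Down (1 → 4.9). Not NE.
(Up, Q, In): P2 can switch to P (0 → 3.7). Not NE.
(Up, Q, Out): P2 can switch to P (0.3 → 2.6). Not NE.
(Down, P, In): P1 can switch to Up (1.4 → 2). Not NE.
(Down, P, Out): P1 gets 4.9, best alternative 1; P2 gets 4.4, best alternative 0.3; P3 gets 5.3, best alternative 1.7. No profitable deviation — NE.
(Down, Q, In): P1 can switch to Up (1.2 → 1.4). Not NE.
(Down, Q, Out): P1 can switch to Up (1 → 1.9). Not NE.

Pure-strategy Nash equilibria: (Up, P, In); (Down, P, Out)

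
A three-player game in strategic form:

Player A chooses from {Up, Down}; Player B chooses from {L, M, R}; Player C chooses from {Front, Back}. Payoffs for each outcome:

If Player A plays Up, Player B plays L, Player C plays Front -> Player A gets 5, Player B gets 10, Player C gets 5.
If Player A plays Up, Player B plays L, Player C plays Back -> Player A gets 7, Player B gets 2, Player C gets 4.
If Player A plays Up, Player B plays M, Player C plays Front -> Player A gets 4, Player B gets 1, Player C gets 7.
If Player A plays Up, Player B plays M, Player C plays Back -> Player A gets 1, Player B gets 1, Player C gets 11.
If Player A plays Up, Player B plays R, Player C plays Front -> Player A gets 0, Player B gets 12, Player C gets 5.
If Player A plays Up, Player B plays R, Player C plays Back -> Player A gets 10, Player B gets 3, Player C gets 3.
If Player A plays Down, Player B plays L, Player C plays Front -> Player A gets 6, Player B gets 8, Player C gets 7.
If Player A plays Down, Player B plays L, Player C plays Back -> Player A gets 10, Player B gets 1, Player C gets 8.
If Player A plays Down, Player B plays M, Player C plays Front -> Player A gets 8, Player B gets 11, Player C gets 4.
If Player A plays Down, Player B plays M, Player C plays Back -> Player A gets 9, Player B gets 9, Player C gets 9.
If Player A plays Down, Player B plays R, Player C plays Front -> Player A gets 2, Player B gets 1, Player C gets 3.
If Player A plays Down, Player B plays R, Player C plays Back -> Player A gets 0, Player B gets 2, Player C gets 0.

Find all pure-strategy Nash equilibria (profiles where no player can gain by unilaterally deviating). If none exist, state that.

Pure NE: (Down, M, Back)

(Up, L, Front): Player A can switch to Down (5 → 6). Not NE.
(Up, L, Back): Player A can switch to Down (7 → 10). Not NE.
(Up, M, Front): Player A can switch to Down (4 → 8). Not NE.
(Up, M, Back): Player A can switch to Down (1 → 9). Not NE.
(Up, R, Front): Player A can switch to Down (0 → 2). Not NE.
(Up, R, Back): Player C can switch to Front (3 → 5). Not NE.
(Down, M, Back): Player A gets 9, best alternative 1; Player B gets 9, best alternative 2; Player C gets 9, best alternative 4. No profitable deviation — NE.
(The remaining 5 profiles each have a profitable deviation by the same check.)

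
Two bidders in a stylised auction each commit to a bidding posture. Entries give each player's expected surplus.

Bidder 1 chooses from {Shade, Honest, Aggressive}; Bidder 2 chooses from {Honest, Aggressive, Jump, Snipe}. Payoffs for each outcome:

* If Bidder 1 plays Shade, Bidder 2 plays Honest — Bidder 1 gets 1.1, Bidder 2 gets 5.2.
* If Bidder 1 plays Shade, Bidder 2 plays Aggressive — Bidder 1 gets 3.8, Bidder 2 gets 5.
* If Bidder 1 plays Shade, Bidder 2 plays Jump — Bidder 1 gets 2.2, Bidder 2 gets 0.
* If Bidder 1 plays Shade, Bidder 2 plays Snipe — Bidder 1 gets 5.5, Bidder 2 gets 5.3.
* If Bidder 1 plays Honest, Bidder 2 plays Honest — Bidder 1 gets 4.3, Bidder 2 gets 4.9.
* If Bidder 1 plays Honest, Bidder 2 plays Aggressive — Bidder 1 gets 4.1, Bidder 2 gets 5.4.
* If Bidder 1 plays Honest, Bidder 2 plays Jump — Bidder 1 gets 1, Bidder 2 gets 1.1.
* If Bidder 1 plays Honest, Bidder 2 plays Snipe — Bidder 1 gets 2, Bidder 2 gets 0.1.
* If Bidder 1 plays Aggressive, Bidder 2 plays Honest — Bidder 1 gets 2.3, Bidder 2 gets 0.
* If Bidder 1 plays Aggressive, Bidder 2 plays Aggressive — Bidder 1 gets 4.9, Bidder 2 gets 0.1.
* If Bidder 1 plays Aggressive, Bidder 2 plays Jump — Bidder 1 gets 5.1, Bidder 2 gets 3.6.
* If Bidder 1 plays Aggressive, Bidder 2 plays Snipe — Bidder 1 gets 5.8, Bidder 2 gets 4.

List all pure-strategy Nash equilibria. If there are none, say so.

The unique pure-strategy Nash equilibrium is (Aggressive, Snipe).

Check each profile: it is a Nash equilibrium iff no player can strictly gain by switching unilaterally.
(Shade, Honest): Bidder 1 can switch to Honest (1.1 → 4.3). Not NE.
(Shade, Aggressive): Bidder 1 can switch to Honest (3.8 → 4.1). Not NE.
(Shade, Jump): Bidder 1 can switch to Aggressive (2.2 → 5.1). Not NE.
(Shade, Snipe): Bidder 1 can switch to Aggressive (5.5 → 5.8). Not NE.
(Honest, Honest): Bidder 2 can switch to Aggressive (4.9 → 5.4). Not NE.
(Honest, Aggressive): Bidder 1 can switch to Aggressive (4.1 → 4.9). Not NE.
(Honest, Jump): Bidder 1 can switch to Shade (1 → 2.2). Not NE.
(Honest, Snipe): Bidder 1 can switch to Shade (2 → 5.5). Not NE.
(Aggressive, Snipe): Bidder 1 gets 5.8, best alternative 5.5; Bidder 2 gets 4, best alternative 3.6. No profitable deviation — NE.
(The remaining 3 profiles each have a profitable deviation by the same check.)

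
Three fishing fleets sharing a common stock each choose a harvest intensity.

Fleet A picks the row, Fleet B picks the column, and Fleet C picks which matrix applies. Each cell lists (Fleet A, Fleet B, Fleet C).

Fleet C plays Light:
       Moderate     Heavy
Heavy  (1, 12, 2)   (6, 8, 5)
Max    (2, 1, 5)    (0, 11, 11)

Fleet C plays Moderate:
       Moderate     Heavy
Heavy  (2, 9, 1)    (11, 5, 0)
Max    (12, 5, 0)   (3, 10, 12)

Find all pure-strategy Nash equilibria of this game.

This game has no pure Nash equilibrium.

Mark each player's best response to every combination of opponents' strategies; a profile where every player is best-responding is a pure Nash equilibrium.
Fleet A against (Moderate, Light): payoffs 1, 2 → best response Max.
Fleet A against (Moderate, Moderate): payoffs 2, 12 → best response Max.
Fleet A against (Heavy, Light): payoffs 6, 0 → best response Heavy.
Fleet A against (Heavy, Moderate): payoffs 11, 3 → best response Heavy.
Fleet B against (Heavy, Light): payoffs 12, 8 → best response Moderate.
Fleet B against (Heavy, Moderate): payoffs 9, 5 → best response Moderate.
Fleet B against (Max, Light): payoffs 1, 11 → best response Heavy.
Fleet B against (Max, Moderate): payoffs 5, 10 → best response Heavy.
Fleet C against (Heavy, Moderate): payoffs 2, 1 → best response Light.
Fleet C against (Heavy, Heavy): payoffs 5, 0 → best response Light.
Fleet C against (Max, Moderate): payoffs 5, 0 → best response Light.
Fleet C against (Max, Heavy): payoffs 11, 12 → best response Moderate.
No profile is a mutual best response for all players.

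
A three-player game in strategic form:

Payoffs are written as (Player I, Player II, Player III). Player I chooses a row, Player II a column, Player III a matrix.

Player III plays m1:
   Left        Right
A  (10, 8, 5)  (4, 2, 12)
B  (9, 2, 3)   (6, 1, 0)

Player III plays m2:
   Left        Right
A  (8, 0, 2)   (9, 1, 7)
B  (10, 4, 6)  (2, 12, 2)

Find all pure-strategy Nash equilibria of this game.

Player I against (Left, m1): payoffs 10, 9 → best response A.
Player I against (Left, m2): payoffs 8, 10 → best response B.
Player I against (Right, m1): payoffs 4, 6 → best response B.
Player I against (Right, m2): payoffs 9, 2 → best response A.
Player II against (A, m1): payoffs 8, 2 → best response Left.
Player II against (A, m2): payoffs 0, 1 → best response Right.
Player II against (B, m1): payoffs 2, 1 → best response Left.
Player II against (B, m2): payoffs 4, 12 → best response Right.
Player III against (A, Left): payoffs 5, 2 → best response m1.
Player III against (A, Right): payoffs 12, 7 → best response m1.
Player III against (B, Left): payoffs 3, 6 → best response m2.
Player III against (B, Right): payoffs 0, 2 → best response m2.
Mutual best responses: (A, Left, m1).

Pure NE: (A, Left, m1)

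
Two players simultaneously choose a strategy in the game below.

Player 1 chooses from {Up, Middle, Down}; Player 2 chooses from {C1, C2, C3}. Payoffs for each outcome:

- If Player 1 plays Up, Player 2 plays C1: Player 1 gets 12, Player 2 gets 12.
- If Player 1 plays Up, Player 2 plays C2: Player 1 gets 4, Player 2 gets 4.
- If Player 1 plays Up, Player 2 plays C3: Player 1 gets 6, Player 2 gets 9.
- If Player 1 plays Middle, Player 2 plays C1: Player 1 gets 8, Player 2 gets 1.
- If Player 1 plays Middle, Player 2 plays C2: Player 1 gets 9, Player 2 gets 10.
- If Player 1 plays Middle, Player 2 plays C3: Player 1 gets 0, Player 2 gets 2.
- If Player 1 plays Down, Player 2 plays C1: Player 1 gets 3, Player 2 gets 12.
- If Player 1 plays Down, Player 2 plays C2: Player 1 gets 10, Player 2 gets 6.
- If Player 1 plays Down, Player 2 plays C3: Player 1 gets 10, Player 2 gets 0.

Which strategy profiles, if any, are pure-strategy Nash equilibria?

For each player, find the best response to each opponent profile; mutual best responses are the pure NE.
Player 1 against C1: payoffs 12, 8, 3 → best response Up.
Player 1 against C2: payoffs 4, 9, 10 → best response Down.
Player 1 against C3: payoffs 6, 0, 10 → best response Down.
Player 2 against Up: payoffs 12, 4, 9 → best response C1.
Player 2 against Middle: payoffs 1, 10, 2 → best response C2.
Player 2 against Down: payoffs 12, 6, 0 → best response C1.
Mutual best responses: (Up, C1).

Pure NE: (Up, C1)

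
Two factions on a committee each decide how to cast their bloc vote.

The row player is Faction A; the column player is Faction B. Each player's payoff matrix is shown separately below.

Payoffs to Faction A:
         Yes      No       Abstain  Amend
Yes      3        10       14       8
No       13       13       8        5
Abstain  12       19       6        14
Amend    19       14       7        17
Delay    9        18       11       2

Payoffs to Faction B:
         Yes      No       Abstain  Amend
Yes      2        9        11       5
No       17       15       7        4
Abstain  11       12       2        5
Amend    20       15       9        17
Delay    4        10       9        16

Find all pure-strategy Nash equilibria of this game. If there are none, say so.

Pure-strategy Nash equilibria: (Yes, Abstain) and (Abstain, No) and (Amend, Yes)

(Yes, Yes): Faction A can switch to No (3 → 13). Not NE.
(Yes, No): Faction A can switch to No (10 → 13). Not NE.
(Yes, Abstain): Faction A gets 14, best alternative 11; Faction B gets 11, best alternative 9. No profitable deviation — NE.
(Yes, Amend): Faction A can switch to Abstain (8 → 14). Not NE.
(No, Yes): Faction A can switch to Amend (13 → 19). Not NE.
(No, No): Faction A can switch to Abstain (13 → 19). Not NE.
(No, Abstain): Faction A can switch to Yes (8 → 14). Not NE.
(No, Amend): Faction A can switch to Yes (5 → 8). Not NE.
(Abstain, Yes): Faction A can switch to No (12 → 13). Not NE.
(Abstain, No): Faction A gets 19, best alternative 18; Faction B gets 12, best alternative 11. No profitable deviation — NE.
(Amend, Yes): Faction A gets 19, best alternative 13; Faction B gets 20, best alternative 17. No profitable deviation — NE.
(The remaining 9 profiles each have a profitable deviation by the same check.)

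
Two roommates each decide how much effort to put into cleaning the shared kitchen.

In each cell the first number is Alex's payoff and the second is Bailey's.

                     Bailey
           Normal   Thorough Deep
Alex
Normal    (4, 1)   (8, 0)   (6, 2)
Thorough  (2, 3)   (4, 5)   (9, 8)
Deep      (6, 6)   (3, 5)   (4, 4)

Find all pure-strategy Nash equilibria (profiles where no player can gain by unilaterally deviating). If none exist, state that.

Alex against Normal: payoffs 4, 2, 6 → best response Deep.
Alex against Thorough: payoffs 8, 4, 3 → best response Normal.
Alex against Deep: payoffs 6, 9, 4 → best response Thorough.
Bailey against Normal: payoffs 1, 0, 2 → best response Deep.
Bailey against Thorough: payoffs 3, 5, 8 → best response Deep.
Bailey against Deep: payoffs 6, 5, 4 → best response Normal.
Mutual best responses: (Thorough, Deep); (Deep, Normal).

The pure Nash equilibria are (Thorough, Deep); (Deep, Normal).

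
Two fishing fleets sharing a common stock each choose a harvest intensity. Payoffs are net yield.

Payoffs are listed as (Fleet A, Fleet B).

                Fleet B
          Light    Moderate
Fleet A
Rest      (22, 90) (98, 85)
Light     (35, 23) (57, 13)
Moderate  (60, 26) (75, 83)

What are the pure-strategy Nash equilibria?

No pure-strategy Nash equilibrium.

(Rest, Light): Fleet A can switch to Light (22 → 35). Not NE.
(Rest, Moderate): Fleet B can switch to Light (85 → 90). Not NE.
(Light, Light): Fleet A can switch to Moderate (35 → 60). Not NE.
(Light, Moderate): Fleet A can switch to Rest (57 → 98). Not NE.
(Moderate, Light): Fleet B can switch to Moderate (26 → 83). Not NE.
(Moderate, Moderate): Fleet A can switch to Rest (75 → 98). Not NE.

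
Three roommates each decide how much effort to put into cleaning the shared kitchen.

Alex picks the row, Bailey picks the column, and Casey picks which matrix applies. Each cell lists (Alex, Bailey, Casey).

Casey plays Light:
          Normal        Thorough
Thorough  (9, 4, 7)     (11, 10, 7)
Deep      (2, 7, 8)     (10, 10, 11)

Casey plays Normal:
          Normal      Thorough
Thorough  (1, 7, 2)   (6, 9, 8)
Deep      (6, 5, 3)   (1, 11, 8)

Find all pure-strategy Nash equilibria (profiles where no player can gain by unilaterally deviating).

(Thorough, Normal, Light): Bailey can switch to Thorough (4 → 10). Not NE.
(Thorough, Normal, Normal): Alex can switch to Deep (1 → 6). Not NE.
(Thorough, Thorough, Light): Casey can switch to Normal (7 → 8). Not NE.
(Thorough, Thorough, Normal): Alex gets 6, best alternative 1; Bailey gets 9, best alternative 7; Casey gets 8, best alternative 7. No profitable deviation — NE.
(Deep, Normal, Light): Alex can switch to Thorough (2 → 9). Not NE.
(Deep, Normal, Normal): Bailey can switch to Thorough (5 → 11). Not NE.
(Deep, Thorough, Light): Alex can switch to Thorough (10 → 11). Not NE.
(Deep, Thorough, Normal): Alex can switch to Thorough (1 → 6). Not NE.

The unique pure-strategy Nash equilibrium is (Thorough, Thorough, Normal).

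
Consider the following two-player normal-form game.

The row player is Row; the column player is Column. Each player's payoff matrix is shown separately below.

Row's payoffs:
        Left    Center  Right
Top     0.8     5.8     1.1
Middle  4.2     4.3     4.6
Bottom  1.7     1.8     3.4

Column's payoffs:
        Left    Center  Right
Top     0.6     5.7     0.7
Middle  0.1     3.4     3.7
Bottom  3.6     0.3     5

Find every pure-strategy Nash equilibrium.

Row against Left: payoffs 0.8, 4.2, 1.7 → best response Middle.
Row against Center: payoffs 5.8, 4.3, 1.8 → best response Top.
Row against Right: payoffs 1.1, 4.6, 3.4 → best response Middle.
Column against Top: payoffs 0.6, 5.7, 0.7 → best response Center.
Column against Middle: payoffs 0.1, 3.4, 3.7 → best response Right.
Column against Bottom: payoffs 3.6, 0.3, 5 → best response Right.
Mutual best responses: (Top, Center); (Middle, Right).

Pure-strategy Nash equilibria: (Top, Center); (Middle, Right)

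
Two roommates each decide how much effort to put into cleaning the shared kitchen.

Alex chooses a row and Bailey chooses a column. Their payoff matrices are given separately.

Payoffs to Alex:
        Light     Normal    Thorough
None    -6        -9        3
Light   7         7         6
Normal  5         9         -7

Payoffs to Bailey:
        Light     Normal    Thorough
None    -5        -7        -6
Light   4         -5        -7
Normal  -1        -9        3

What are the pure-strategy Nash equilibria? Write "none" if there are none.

(None, Light): Alex can switch to Light (-6 → 7). Not NE.
(None, Normal): Alex can switch to Light (-9 → 7). Not NE.
(None, Thorough): Alex can switch to Light (3 → 6). Not NE.
(Light, Light): Alex gets 7, best alternative 5; Bailey gets 4, best alternative -5. No profitable deviation — NE.
(Light, Normal): Alex can switch to Normal (7 → 9). Not NE.
(Light, Thorough): Bailey can switch to Light (-7 → 4). Not NE.
(Normal, Light): Alex can switch to Light (5 → 7). Not NE.
(The remaining 2 profiles each have a profitable deviation by the same check.)

Pure NE: (Light, Light)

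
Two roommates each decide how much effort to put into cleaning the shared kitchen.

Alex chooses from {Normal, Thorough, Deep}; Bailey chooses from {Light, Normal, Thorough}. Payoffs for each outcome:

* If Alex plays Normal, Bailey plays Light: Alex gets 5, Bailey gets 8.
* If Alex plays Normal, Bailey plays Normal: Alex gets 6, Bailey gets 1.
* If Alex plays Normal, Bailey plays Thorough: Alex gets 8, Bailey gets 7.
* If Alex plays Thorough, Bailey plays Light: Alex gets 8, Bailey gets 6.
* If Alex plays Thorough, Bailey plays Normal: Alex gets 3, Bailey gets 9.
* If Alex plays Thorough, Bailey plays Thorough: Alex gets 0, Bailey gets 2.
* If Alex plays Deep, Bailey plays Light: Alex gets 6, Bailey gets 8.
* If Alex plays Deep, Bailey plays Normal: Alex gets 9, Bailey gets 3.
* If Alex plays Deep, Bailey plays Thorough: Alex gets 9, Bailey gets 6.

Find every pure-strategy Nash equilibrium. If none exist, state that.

Check each profile: it is a Nash equilibrium iff no player can strictly gain by switching unilaterally.
(Normal, Light): Alex can switch to Thorough (5 → 8). Not NE.
(Normal, Normal): Alex can switch to Deep (6 → 9). Not NE.
(Normal, Thorough): Alex can switch to Deep (8 → 9). Not NE.
(Thorough, Light): Bailey can switch to Normal (6 → 9). Not NE.
(Thorough, Normal): Alex can switch to Normal (3 → 6). Not NE.
(Thorough, Thorough): Alex can switch to Normal (0 → 8). Not NE.
(Deep, Light): Alex can switch to Thorough (6 → 8). Not NE.
(Deep, Normal): Bailey can switch to Light (3 → 8). Not NE.
(Deep, Thorough): Bailey can switch to Light (6 → 8). Not NE.

none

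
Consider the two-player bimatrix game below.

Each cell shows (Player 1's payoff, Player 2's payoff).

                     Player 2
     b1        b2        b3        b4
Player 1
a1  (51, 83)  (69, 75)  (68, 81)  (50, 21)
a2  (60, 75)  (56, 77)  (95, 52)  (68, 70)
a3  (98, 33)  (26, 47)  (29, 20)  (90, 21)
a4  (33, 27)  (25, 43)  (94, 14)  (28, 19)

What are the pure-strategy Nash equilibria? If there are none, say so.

This game has no pure Nash equilibrium.

For each player, find the best response to each opponent profile; mutual best responses are the pure NE.
Player 1 against b1: payoffs 51, 60, 98, 33 → best response a3.
Player 1 against b2: payoffs 69, 56, 26, 25 → best response a1.
Player 1 against b3: payoffs 68, 95, 29, 94 → best response a2.
Player 1 against b4: payoffs 50, 68, 90, 28 → best response a3.
Player 2 against a1: payoffs 83, 75, 81, 21 → best response b1.
Player 2 against a2: payoffs 75, 77, 52, 70 → best response b2.
Player 2 against a3: payoffs 33, 47, 20, 21 → best response b2.
Player 2 against a4: payoffs 27, 43, 14, 19 → best response b2.
No profile is a mutual best response for all players.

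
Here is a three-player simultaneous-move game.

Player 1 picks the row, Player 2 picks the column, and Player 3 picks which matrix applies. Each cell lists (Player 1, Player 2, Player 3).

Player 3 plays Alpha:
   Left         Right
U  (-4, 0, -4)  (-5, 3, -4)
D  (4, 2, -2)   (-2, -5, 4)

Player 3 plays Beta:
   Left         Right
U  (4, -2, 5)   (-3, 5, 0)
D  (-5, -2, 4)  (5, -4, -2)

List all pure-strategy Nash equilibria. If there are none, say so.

(U, Left, Alpha): Player 1 can switch to D (-4 → 4). Not NE.
(U, Left, Beta): Player 2 can switch to Right (-2 → 5). Not NE.
(U, Right, Alpha): Player 1 can switch to D (-5 → -2). Not NE.
(U, Right, Beta): Player 1 can switch to D (-3 → 5). Not NE.
(D, Left, Alpha): Player 3 can switch to Beta (-2 → 4). Not NE.
(D, Left, Beta): Player 1 can switch to U (-5 → 4). Not NE.
(The remaining 2 profiles each have a profitable deviation by the same check.)

This game has no pure Nash equilibrium.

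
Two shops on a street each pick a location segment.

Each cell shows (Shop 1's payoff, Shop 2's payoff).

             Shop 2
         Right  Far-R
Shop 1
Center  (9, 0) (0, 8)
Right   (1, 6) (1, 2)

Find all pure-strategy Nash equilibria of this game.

There is no pure-strategy Nash equilibrium.

(Center, Right): Shop 2 can switch to Far-R (0 → 8). Not NE.
(Center, Far-R): Shop 1 can switch to Right (0 → 1). Not NE.
(Right, Right): Shop 1 can switch to Center (1 → 9). Not NE.
(Right, Far-R): Shop 2 can switch to Right (2 → 6). Not NE.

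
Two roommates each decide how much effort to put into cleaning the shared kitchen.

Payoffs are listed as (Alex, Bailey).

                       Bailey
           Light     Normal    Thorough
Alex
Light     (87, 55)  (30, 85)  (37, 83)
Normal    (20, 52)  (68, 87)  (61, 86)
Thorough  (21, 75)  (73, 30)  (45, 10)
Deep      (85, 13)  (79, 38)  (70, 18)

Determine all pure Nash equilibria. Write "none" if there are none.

For each strategy profile, look for a profitable unilateral deviation.
(Light, Light): Bailey can switch to Normal (55 → 85). Not NE.
(Light, Normal): Alex can switch to Normal (30 → 68). Not NE.
(Light, Thorough): Alex can switch to Normal (37 → 61). Not NE.
(Normal, Light): Alex can switch to Light (20 → 87). Not NE.
(Normal, Normal): Alex can switch to Thorough (68 → 73). Not NE.
(Normal, Thorough): Alex can switch to Deep (61 → 70). Not NE.
(Thorough, Light): Alex can switch to Light (21 → 87). Not NE.
(Thorough, Normal): Alex can switch to Deep (73 → 79). Not NE.
(Thorough, Thorough): Alex can switch to Normal (45 → 61). Not NE.
(Deep, Light): Alex can switch to Light (85 → 87). Not NE.
(Deep, Normal): Alex gets 79, best alternative 73; Bailey gets 38, best alternative 18. No profitable deviation — NE.
(Deep, Thorough): Bailey can switch to Normal (18 → 38). Not NE.

Pure NE: (Deep, Normal)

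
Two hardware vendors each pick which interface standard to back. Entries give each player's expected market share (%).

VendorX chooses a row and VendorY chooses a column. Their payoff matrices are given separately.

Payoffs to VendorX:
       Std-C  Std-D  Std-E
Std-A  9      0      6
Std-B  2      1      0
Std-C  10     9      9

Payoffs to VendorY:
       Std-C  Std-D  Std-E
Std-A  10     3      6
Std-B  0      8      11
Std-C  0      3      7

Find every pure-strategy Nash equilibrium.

The unique pure-strategy Nash equilibrium is (Std-C, Std-E).

For each player, find the best response to each opponent profile; mutual best responses are the pure NE.
VendorX against Std-C: payoffs 9, 2, 10 → best response Std-C.
VendorX against Std-D: payoffs 0, 1, 9 → best response Std-C.
VendorX against Std-E: payoffs 6, 0, 9 → best response Std-C.
VendorY against Std-A: payoffs 10, 3, 6 → best response Std-C.
VendorY against Std-B: payoffs 0, 8, 11 → best response Std-E.
VendorY against Std-C: payoffs 0, 3, 7 → best response Std-E.
Mutual best responses: (Std-C, Std-E).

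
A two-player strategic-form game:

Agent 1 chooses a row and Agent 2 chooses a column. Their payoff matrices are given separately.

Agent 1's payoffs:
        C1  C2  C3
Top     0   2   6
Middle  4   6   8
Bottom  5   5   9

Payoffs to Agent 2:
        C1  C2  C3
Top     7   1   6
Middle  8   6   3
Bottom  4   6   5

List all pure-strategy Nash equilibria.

No pure-strategy Nash equilibrium.

Agent 1 against C1: payoffs 0, 4, 5 → best response Bottom.
Agent 1 against C2: payoffs 2, 6, 5 → best response Middle.
Agent 1 against C3: payoffs 6, 8, 9 → best response Bottom.
Agent 2 against Top: payoffs 7, 1, 6 → best response C1.
Agent 2 against Middle: payoffs 8, 6, 3 → best response C1.
Agent 2 against Bottom: payoffs 4, 6, 5 → best response C2.
No profile is a mutual best response for all players.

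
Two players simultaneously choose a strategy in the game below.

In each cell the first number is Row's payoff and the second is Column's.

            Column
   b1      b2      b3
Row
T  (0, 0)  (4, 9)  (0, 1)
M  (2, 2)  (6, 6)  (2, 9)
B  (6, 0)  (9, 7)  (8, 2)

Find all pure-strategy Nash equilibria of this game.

For each player, find the best response to each opponent profile; mutual best responses are the pure NE.
Row against b1: payoffs 0, 2, 6 → best response B.
Row against b2: payoffs 4, 6, 9 → best response B.
Row against b3: payoffs 0, 2, 8 → best response B.
Column against T: payoffs 0, 9, 1 → best response b2.
Column against M: payoffs 2, 6, 9 → best response b3.
Column against B: payoffs 0, 7, 2 → best response b2.
Mutual best responses: (B, b2).

The unique pure-strategy Nash equilibrium is (B, b2).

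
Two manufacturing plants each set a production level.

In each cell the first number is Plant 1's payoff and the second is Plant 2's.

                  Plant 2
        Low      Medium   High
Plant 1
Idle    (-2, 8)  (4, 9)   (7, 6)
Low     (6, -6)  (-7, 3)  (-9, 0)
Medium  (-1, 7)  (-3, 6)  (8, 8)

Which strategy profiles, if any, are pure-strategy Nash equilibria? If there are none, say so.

(Idle, Low): Plant 1 can switch to Low (-2 → 6). Not NE.
(Idle, Medium): Plant 1 gets 4, best alternative -3; Plant 2 gets 9, best alternative 8. No profitable deviation — NE.
(Idle, High): Plant 1 can switch to Medium (7 → 8). Not NE.
(Low, Low): Plant 2 can switch to Medium (-6 → 3). Not NE.
(Low, Medium): Plant 1 can switch to Idle (-7 → 4). Not NE.
(Low, High): Plant 1 can switch to Idle (-9 → 7). Not NE.
(Medium, Low): Plant 1 can switch to Low (-1 → 6). Not NE.
(Medium, High): Plant 1 gets 8, best alternative 7; Plant 2 gets 8, best alternative 7. No profitable deviation — NE.
(The remaining 1 profile has a profitable deviation by the same check.)

The pure Nash equilibria are (Idle, Medium) and (Medium, High).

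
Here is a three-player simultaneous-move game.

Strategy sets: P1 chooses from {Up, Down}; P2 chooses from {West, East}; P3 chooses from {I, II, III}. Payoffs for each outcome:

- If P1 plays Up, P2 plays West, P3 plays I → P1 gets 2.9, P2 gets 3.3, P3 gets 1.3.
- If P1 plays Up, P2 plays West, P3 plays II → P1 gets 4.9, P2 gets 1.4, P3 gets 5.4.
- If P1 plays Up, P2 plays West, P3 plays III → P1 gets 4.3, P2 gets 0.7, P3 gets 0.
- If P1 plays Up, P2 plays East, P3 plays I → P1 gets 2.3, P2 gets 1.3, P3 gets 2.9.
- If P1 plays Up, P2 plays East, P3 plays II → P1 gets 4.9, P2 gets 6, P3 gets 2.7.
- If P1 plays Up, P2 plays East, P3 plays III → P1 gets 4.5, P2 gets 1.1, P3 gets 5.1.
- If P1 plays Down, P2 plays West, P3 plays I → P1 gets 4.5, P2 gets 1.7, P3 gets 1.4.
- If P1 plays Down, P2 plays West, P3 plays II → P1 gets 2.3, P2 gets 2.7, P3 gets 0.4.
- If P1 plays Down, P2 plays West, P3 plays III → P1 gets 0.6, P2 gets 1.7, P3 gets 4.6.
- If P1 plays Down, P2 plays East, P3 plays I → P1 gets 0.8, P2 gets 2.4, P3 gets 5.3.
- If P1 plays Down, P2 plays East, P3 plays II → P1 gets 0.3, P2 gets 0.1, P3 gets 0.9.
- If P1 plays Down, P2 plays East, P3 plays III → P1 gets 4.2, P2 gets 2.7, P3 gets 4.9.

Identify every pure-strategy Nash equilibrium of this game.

(Up, East, III)

(Up, West, I): P1 can switch to Down (2.9 → 4.5). Not NE.
(Up, West, II): P2 can switch to East (1.4 → 6). Not NE.
(Up, West, III): P2 can switch to East (0.7 → 1.1). Not NE.
(Up, East, I): P2 can switch to West (1.3 → 3.3). Not NE.
(Up, East, II): P3 can switch to I (2.7 → 2.9). Not NE.
(Up, East, III): P1 gets 4.5, best alternative 4.2; P2 gets 1.1, best alternative 0.7; P3 gets 5.1, best alternative 2.9. No profitable deviation — NE.
(Down, West, I): P2 can switch to East (1.7 → 2.4). Not NE.
(The remaining 5 profiles each have a profitable deviation by the same check.)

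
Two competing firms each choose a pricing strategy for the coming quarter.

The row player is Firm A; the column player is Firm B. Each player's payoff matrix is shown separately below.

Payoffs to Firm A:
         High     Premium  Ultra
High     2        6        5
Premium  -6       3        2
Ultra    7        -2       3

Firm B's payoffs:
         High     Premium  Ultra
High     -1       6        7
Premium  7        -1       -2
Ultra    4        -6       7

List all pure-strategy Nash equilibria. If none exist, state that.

The unique pure-strategy Nash equilibrium is (High, Ultra).

Firm A against High: payoffs 2, -6, 7 → best response Ultra.
Firm A against Premium: payoffs 6, 3, -2 → best response High.
Firm A against Ultra: payoffs 5, 2, 3 → best response High.
Firm B against High: payoffs -1, 6, 7 → best response Ultra.
Firm B against Premium: payoffs 7, -1, -2 → best response High.
Firm B against Ultra: payoffs 4, -6, 7 → best response Ultra.
Mutual best responses: (High, Ultra).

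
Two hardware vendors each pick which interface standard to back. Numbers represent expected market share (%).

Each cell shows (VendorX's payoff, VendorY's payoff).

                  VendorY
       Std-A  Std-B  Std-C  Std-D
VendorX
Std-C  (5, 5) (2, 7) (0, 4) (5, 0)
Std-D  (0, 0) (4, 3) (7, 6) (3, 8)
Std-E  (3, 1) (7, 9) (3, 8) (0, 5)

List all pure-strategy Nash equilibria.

(Std-E, Std-B)

(Std-C, Std-A): VendorY can switch to Std-B (5 → 7). Not NE.
(Std-C, Std-B): VendorX can switch to Std-D (2 → 4). Not NE.
(Std-C, Std-C): VendorX can switch to Std-D (0 → 7). Not NE.
(Std-C, Std-D): VendorY can switch to Std-A (0 → 5). Not NE.
(Std-D, Std-A): VendorX can switch to Std-C (0 → 5). Not NE.
(Std-D, Std-B): VendorX can switch to Std-E (4 → 7). Not NE.
(Std-D, Std-C): VendorY can switch to Std-D (6 → 8). Not NE.
(Std-D, Std-D): VendorX can switch to Std-C (3 → 5). Not NE.
(Std-E, Std-A): VendorX can switch to Std-C (3 → 5). Not NE.
(Std-E, Std-B): VendorX gets 7, best alternative 4; VendorY gets 9, best alternative 8. No profitable deviation — NE.
(Std-E, Std-C): VendorX can switch to Std-D (3 → 7). Not NE.
(Std-E, Std-D): VendorX can switch to Std-C (0 → 5). Not NE.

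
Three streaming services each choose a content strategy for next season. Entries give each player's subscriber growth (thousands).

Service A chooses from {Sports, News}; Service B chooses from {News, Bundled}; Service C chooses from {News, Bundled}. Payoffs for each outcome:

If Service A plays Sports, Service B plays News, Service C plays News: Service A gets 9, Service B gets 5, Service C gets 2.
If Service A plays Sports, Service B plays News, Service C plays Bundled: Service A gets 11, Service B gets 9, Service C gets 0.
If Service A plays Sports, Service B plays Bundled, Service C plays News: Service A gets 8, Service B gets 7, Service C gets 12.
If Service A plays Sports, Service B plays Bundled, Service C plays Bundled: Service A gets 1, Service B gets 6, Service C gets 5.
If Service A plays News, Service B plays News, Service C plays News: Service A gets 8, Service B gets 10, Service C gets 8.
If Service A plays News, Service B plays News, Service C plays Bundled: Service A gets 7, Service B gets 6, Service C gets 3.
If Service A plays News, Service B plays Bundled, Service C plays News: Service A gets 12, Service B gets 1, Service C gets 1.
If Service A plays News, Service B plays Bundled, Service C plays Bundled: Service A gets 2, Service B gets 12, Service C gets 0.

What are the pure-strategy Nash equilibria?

none

(Sports, News, News): Service B can switch to Bundled (5 → 7). Not NE.
(Sports, News, Bundled): Service C can switch to News (0 → 2). Not NE.
(Sports, Bundled, News): Service A can switch to News (8 → 12). Not NE.
(Sports, Bundled, Bundled): Service A can switch to News (1 → 2). Not NE.
(News, News, News): Service A can switch to Sports (8 → 9). Not NE.
(News, News, Bundled): Service A can switch to Sports (7 → 11). Not NE.
(The remaining 2 profiles each have a profitable deviation by the same check.)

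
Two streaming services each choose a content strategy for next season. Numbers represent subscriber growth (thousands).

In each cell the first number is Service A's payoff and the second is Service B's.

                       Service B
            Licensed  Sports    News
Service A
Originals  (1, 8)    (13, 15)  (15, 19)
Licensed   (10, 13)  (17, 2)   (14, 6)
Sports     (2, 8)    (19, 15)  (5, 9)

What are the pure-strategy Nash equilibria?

Service A against Licensed: payoffs 1, 10, 2 → best response Licensed.
Service A against Sports: payoffs 13, 17, 19 → best response Sports.
Service A against News: payoffs 15, 14, 5 → best response Originals.
Service B against Originals: payoffs 8, 15, 19 → best response News.
Service B against Licensed: payoffs 13, 2, 6 → best response Licensed.
Service B against Sports: payoffs 8, 15, 9 → best response Sports.
Mutual best responses: (Originals, News); (Licensed, Licensed); (Sports, Sports).

(Originals, News), (Licensed, Licensed), (Sports, Sports)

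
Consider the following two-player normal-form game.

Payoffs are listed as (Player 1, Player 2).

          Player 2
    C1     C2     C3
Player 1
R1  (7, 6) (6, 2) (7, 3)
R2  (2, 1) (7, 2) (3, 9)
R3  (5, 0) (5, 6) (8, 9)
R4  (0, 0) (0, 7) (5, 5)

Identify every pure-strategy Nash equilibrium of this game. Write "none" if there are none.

For each player, find the best response to each opponent profile; mutual best responses are the pure NE.
Player 1 against C1: payoffs 7, 2, 5, 0 → best response R1.
Player 1 against C2: payoffs 6, 7, 5, 0 → best response R2.
Player 1 against C3: payoffs 7, 3, 8, 5 → best response R3.
Player 2 against R1: payoffs 6, 2, 3 → best response C1.
Player 2 against R2: payoffs 1, 2, 9 → best response C3.
Player 2 against R3: payoffs 0, 6, 9 → best response C3.
Player 2 against R4: payoffs 0, 7, 5 → best response C2.
Mutual best responses: (R1, C1); (R3, C3).

Pure-strategy Nash equilibria: (R1, C1) and (R3, C3)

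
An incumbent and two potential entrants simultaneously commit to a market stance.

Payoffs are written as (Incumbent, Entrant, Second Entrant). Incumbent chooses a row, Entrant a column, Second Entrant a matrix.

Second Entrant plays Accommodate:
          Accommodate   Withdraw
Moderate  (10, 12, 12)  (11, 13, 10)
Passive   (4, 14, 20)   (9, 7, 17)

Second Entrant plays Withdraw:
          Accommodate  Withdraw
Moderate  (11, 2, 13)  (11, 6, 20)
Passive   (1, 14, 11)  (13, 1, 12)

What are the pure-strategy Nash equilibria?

Incumbent against (Accommodate, Accommodate): payoffs 10, 4 → best response Moderate.
Incumbent against (Accommodate, Withdraw): payoffs 11, 1 → best response Moderate.
Incumbent against (Withdraw, Accommodate): payoffs 11, 9 → best response Moderate.
Incumbent against (Withdraw, Withdraw): payoffs 11, 13 → best response Passive.
Entrant against (Moderate, Accommodate): payoffs 12, 13 → best response Withdraw.
Entrant against (Moderate, Withdraw): payoffs 2, 6 → best response Withdraw.
Entrant against (Passive, Accommodate): payoffs 14, 7 → best response Accommodate.
Entrant against (Passive, Withdraw): payoffs 14, 1 → best response Accommodate.
Second Entrant against (Moderate, Accommodate): payoffs 12, 13 → best response Withdraw.
Second Entrant against (Moderate, Withdraw): payoffs 10, 20 → best response Withdraw.
Second Entrant against (Passive, Accommodate): payoffs 20, 11 → best response Accommodate.
Second Entrant against (Passive, Withdraw): payoffs 17, 12 → best response Accommodate.
No profile is a mutual best response for all players.

No pure-strategy Nash equilibrium.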